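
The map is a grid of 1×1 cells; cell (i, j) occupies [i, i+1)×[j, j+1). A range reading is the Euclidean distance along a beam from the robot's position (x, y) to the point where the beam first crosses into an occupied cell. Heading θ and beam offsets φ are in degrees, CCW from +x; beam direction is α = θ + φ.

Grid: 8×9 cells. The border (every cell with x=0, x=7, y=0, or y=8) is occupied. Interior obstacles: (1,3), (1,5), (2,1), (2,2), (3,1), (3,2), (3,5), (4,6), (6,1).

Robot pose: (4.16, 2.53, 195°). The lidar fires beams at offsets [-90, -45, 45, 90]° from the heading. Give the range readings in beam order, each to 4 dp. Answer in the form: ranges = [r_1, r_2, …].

beam 1: φ=-90°, α=105°
  cosα=-0.2588 sinα=0.9659 | (4,2) | tMaxX 0.6182 tMaxY 0.4866 | tΔX 3.8637 tΔY 1.0353
    t=0.4866 [y] (4,3)
    t=0.6182 [x] (3,3)
    t=1.5219 [y] (3,4)
    t=2.5571 [y] (3,5) — stop
  → r_1 = 2.5571
beam 2: φ=-45°, α=150°
  cosα=-0.8660 sinα=0.5000 | (4,2) | tMaxX 0.1848 tMaxY 0.9400 | tΔX 1.1547 tΔY 2.0000
    t=0.1848 [x] (3,2) — stop
  → r_2 = 0.1848
beam 3: φ=45°, α=240°
  cosα=-0.5000 sinα=-0.8660 | (4,2) | tMaxX 0.3200 tMaxY 0.6120 | tΔX 2.0000 tΔY 1.1547
    t=0.3200 [x] (3,2) — stop
  → r_3 = 0.3200
beam 4: φ=90°, α=285°
  cosα=0.2588 sinα=-0.9659 | (4,2) | tMaxX 3.2455 tMaxY 0.5487 | tΔX 3.8637 tΔY 1.0353
    t=0.5487 [y] (4,1)
    t=1.5840 [y] (4,0) — stop
  → r_4 = 1.5840

ranges = [2.5571, 0.1848, 0.3200, 1.5840]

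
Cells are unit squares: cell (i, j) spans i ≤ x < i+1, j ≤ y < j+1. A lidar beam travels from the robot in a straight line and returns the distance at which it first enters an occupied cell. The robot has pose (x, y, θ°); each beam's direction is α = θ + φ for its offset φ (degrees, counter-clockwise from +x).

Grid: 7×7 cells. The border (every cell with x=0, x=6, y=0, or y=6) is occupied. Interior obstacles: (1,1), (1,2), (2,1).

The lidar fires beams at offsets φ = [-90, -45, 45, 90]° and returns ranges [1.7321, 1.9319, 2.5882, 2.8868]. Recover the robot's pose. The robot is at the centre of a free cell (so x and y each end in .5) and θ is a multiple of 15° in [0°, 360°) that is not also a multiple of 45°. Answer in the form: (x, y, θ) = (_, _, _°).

Enumerate (i+0.5, j+0.5, θ) over the 22 free cells and 16 admissible headings. For each, cast all 4 beams and compare to the given ranges.
  (4.5, 1.5, 165°): beam 1 = 4.6587 ≠ 1.7321 ✗
  (3.5, 1.5, 195°): beam 1 = 4.6587 ≠ 1.7321 ✗
  (3.5, 2.5, 255°): beam 1 = 1.5529 ≠ 1.7321 ✗
  (2.5, 5.5, 345°): beam 1 = 2.5882 ≠ 1.7321 ✗
  (2.5, 2.5, 195°): beam 1 = 3.6235 ≠ 1.7321 ✗
  …
  (3.5, 3.5, 300°): r_1=1.7321, r_2=1.9319, r_3=2.5882, r_4=2.8868 — all match ✓
Unique over the lattice → pose = (3.5, 3.5, 300°).

(x, y, θ) = (3.5, 3.5, 300°)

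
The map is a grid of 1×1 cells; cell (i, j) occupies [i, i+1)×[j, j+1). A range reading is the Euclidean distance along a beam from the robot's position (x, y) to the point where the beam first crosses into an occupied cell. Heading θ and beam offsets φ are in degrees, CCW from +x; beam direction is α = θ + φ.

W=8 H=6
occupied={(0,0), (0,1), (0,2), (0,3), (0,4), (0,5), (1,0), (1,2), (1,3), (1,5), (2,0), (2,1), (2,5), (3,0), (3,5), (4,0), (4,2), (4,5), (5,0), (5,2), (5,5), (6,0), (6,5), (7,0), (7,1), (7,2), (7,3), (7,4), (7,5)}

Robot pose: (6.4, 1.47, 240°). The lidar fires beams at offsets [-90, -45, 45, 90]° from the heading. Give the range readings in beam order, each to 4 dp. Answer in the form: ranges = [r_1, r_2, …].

beam 1: φ=-90°, α=150°
  direction (-0.8660, 0.5000); cell (6,1); t to first gridline: x 0.4619, y 1.0600 (then +1.1547 / +2.0000)
    (5,1) via x @ 0.4619
    (5,2) via y @ 1.0600  # hit
  → r_1 = 1.0600
beam 2: φ=-45°, α=195°
  direction (-0.9659, -0.2588); cell (6,1); t to first gridline: x 0.4141, y 1.8159 (then +1.0353 / +3.8637)
    (5,1) via x @ 0.4141
    (4,1) via x @ 1.4494
    (4,0) via y @ 1.8159  # hit
  → r_2 = 1.8159
beam 3: φ=45°, α=285°
  direction (0.2588, -0.9659); cell (6,1); t to first gridline: x 2.3182, y 0.4866 (then +3.8637 / +1.0353)
    (6,0) via y @ 0.4866  # hit
  → r_3 = 0.4866
beam 4: φ=90°, α=330°
  direction (0.8660, -0.5000); cell (6,1); t to first gridline: x 0.6928, y 0.9400 (then +1.1547 / +2.0000)
    (7,1) via x @ 0.6928  # hit
  → r_4 = 0.6928

ranges = [1.0600, 1.8159, 0.4866, 0.6928]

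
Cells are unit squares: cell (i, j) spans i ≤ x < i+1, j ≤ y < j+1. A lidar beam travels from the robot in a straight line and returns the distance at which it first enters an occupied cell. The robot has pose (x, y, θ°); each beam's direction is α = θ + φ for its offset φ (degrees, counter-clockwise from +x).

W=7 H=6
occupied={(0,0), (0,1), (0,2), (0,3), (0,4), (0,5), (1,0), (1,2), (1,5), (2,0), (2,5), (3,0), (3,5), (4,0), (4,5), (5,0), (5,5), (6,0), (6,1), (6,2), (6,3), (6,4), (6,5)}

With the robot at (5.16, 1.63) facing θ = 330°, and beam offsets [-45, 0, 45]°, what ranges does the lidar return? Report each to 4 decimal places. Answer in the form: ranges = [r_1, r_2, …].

ranges = [0.6522, 0.9699, 0.8696]

beam 1: φ=-45°, α=285°
  dir = (cos 285°, sin 285°) = (0.2588, -0.9659); from cell (5,1)
  next x-line at t=3.2455, next y-line at t=0.6522; Δt_x=3.8637, Δt_y=1.0353
    y: enter (5,0) at t=0.6522 ← occupied
  → r_1 = 0.6522
beam 2: φ=0°, α=330°
  dir = (cos 330°, sin 330°) = (0.8660, -0.5000); from cell (5,1)
  next x-line at t=0.9699, next y-line at t=1.2600; Δt_x=1.1547, Δt_y=2.0000
    x: enter (6,1) at t=0.9699 ← occupied
  → r_2 = 0.9699
beam 3: φ=45°, α=15°
  dir = (cos 15°, sin 15°) = (0.9659, 0.2588); from cell (5,1)
  next x-line at t=0.8696, next y-line at t=1.4296; Δt_x=1.0353, Δt_y=3.8637
    x: enter (6,1) at t=0.8696 ← occupied
  → r_3 = 0.8696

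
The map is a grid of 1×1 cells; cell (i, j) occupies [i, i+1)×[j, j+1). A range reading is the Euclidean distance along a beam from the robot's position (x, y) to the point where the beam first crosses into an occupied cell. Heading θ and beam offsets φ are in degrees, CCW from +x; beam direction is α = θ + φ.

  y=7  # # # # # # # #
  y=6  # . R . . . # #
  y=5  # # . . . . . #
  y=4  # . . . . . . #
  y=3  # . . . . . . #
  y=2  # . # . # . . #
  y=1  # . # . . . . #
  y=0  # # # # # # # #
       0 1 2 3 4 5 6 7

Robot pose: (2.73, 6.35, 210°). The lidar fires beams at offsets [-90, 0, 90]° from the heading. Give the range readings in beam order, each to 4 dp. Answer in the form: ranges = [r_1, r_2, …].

ranges = [0.7506, 0.8429, 3.8682]

beam 1: φ=-90°, α=120°
  dir = (cos 120°, sin 120°) = (-0.5000, 0.8660); from cell (2,6)
  next x-line at t=1.4600, next y-line at t=0.7506; Δt_x=2.0000, Δt_y=1.1547
    y: enter (2,7) at t=0.7506 ← occupied
  → r_1 = 0.7506
beam 2: φ=0°, α=210°
  dir = (cos 210°, sin 210°) = (-0.8660, -0.5000); from cell (2,6)
  next x-line at t=0.8429, next y-line at t=0.7000; Δt_x=1.1547, Δt_y=2.0000
    y: enter (2,5) at t=0.7000
    x: enter (1,5) at t=0.8429 ← occupied
  → r_2 = 0.8429
beam 3: φ=90°, α=300°
  dir = (cos 300°, sin 300°) = (0.5000, -0.8660); from cell (2,6)
  next x-line at t=0.5400, next y-line at t=0.4041; Δt_x=2.0000, Δt_y=1.1547
    y: enter (2,5) at t=0.4041
    x: enter (3,5) at t=0.5400
    y: enter (3,4) at t=1.5588
    x: enter (4,4) at t=2.5400
    y: enter (4,3) at t=2.7135
    y: enter (4,2) at t=3.8682 ← occupied
  → r_3 = 3.8682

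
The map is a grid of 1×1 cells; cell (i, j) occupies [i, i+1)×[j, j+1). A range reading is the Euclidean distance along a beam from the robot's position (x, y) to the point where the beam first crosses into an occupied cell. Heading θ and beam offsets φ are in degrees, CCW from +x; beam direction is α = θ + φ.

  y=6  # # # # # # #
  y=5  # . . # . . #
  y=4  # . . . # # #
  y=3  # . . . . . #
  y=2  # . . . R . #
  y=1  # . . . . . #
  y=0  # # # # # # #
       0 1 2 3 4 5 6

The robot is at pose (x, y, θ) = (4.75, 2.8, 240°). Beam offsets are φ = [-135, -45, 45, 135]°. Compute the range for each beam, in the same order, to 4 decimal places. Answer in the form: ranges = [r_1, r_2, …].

beam 1: φ=-135°, α=105°
  cosα=-0.2588 sinα=0.9659 | (4,2) | tMaxX 2.8978 tMaxY 0.2071 | tΔX 3.8637 tΔY 1.0353
    t=0.2071 [y] (4,3)
    t=1.2423 [y] (4,4) — stop
  → r_1 = 1.2423
beam 2: φ=-45°, α=195°
  cosα=-0.9659 sinα=-0.2588 | (4,2) | tMaxX 0.7765 tMaxY 3.0910 | tΔX 1.0353 tΔY 3.8637
    t=0.7765 [x] (3,2)
    t=1.8117 [x] (2,2)
    t=2.8470 [x] (1,2)
    t=3.0910 [y] (1,1)
    t=3.8823 [x] (0,1) — stop
  → r_2 = 3.8823
beam 3: φ=45°, α=285°
  cosα=0.2588 sinα=-0.9659 | (4,2) | tMaxX 0.9659 tMaxY 0.8282 | tΔX 3.8637 tΔY 1.0353
    t=0.8282 [y] (4,1)
    t=0.9659 [x] (5,1)
    t=1.8635 [y] (5,0) — stop
  → r_3 = 1.8635
beam 4: φ=135°, α=15°
  cosα=0.9659 sinα=0.2588 | (4,2) | tMaxX 0.2588 tMaxY 0.7727 | tΔX 1.0353 tΔY 3.8637
    t=0.2588 [x] (5,2)
    t=0.7727 [y] (5,3)
    t=1.2941 [x] (6,3) — stop
  → r_4 = 1.2941

ranges = [1.2423, 3.8823, 1.8635, 1.2941]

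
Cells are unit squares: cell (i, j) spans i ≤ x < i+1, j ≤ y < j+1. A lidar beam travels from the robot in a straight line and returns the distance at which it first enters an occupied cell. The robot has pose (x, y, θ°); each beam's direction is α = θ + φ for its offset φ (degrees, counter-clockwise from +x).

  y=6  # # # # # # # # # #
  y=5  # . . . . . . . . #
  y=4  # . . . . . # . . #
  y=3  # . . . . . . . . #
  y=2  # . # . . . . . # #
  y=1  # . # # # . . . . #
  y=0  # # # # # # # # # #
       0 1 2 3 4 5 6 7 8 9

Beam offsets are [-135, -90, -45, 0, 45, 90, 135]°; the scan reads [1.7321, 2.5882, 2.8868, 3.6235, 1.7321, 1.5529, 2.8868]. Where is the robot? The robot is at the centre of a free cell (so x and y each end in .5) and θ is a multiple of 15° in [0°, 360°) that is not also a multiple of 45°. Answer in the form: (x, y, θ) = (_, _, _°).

Enumerate (i+0.5, j+0.5, θ) over the 34 free cells and 16 admissible headings. For each, cast all 7 beams and compare to the given ranges.
  (1.5, 1.5, 300°): beam 1 = 0.5176 ≠ 1.7321 ✗
  (1.5, 5.5, 285°): beam 1 = 0.5774 ≠ 1.7321 ✗
  (1.5, 4.5, 345°): beam 1 = 0.5774 ≠ 1.7321 ✗
  (1.5, 4.5, 75°): beam 2 = 6.7293 ≠ 2.5882 ✗
  (2.5, 5.5, 75°): beam 1 = 4.0415 ≠ 1.7321 ✗
  …
  (4.5, 3.5, 165°): r_1=1.7321, r_2=2.5882, r_3=2.8868, r_4=3.6235, r_5=1.7321, r_6=1.5529, r_7=2.8868 — all match ✓
No second candidate reproduces the full scan.

(x, y, θ) = (4.5, 3.5, 165°)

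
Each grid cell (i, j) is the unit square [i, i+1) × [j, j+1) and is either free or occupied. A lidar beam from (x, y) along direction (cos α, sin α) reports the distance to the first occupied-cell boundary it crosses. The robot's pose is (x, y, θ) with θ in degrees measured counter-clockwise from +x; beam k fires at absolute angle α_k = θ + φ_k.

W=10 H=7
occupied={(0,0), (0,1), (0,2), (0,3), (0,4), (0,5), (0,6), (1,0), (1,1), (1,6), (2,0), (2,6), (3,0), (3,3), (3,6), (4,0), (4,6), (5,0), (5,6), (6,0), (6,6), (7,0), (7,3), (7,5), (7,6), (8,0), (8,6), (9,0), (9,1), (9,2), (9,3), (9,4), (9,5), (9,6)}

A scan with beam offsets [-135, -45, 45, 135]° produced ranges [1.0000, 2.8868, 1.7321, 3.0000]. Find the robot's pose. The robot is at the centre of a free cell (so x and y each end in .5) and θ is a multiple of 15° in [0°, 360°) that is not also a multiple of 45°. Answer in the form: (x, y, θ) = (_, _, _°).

The pose lattice has 36·16 = 576 candidates. Test each by forward raycasting.
  (6.5, 5.5, 255°): beam 1 = 0.5774 ≠ 1.0000 ✗
  (4.5, 1.5, 300°): beam 1 = 3.6235 ≠ 1.0000 ✗
  (8.5, 4.5, 120°): beam 1 = 0.5176 ≠ 1.0000 ✗
  (3.5, 1.5, 345°): beam 2 = 0.5774 ≠ 2.8868 ✗
  …
  (4.5, 4.5, 15°): r_1=1.0000, r_2=2.8868, r_3=1.7321, r_4=3.0000 — all match ✓
No second candidate reproduces the full scan.

(x, y, θ) = (4.5, 4.5, 15°)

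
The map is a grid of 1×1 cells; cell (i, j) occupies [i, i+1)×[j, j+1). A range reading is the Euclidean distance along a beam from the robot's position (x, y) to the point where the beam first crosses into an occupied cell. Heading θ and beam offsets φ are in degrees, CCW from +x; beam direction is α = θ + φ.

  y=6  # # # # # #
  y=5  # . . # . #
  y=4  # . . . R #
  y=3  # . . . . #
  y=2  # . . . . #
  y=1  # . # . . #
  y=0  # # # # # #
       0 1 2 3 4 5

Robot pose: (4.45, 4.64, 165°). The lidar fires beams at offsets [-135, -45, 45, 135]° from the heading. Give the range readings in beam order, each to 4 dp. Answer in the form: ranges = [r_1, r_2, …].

beam 1: φ=-135°, α=30°
  dir = (cos 30°, sin 30°) = (0.8660, 0.5000); from cell (4,4)
  next x-line at t=0.6351, next y-line at t=0.7200; Δt_x=1.1547, Δt_y=2.0000
    x: enter (5,4) at t=0.6351 ← occupied
  → r_1 = 0.6351
beam 2: φ=-45°, α=120°
  dir = (cos 120°, sin 120°) = (-0.5000, 0.8660); from cell (4,4)
  next x-line at t=0.9000, next y-line at t=0.4157; Δt_x=2.0000, Δt_y=1.1547
    y: enter (4,5) at t=0.4157
    x: enter (3,5) at t=0.9000 ← occupied
  → r_2 = 0.9000
beam 3: φ=45°, α=210°
  dir = (cos 210°, sin 210°) = (-0.8660, -0.5000); from cell (4,4)
  next x-line at t=0.5196, next y-line at t=1.2800; Δt_x=1.1547, Δt_y=2.0000
    x: enter (3,4) at t=0.5196
    y: enter (3,3) at t=1.2800
    x: enter (2,3) at t=1.6743
    x: enter (1,3) at t=2.8290
    y: enter (1,2) at t=3.2800
    x: enter (0,2) at t=3.9837 ← occupied
  → r_3 = 3.9837
beam 4: φ=135°, α=300°
  dir = (cos 300°, sin 300°) = (0.5000, -0.8660); from cell (4,4)
  next x-line at t=1.1000, next y-line at t=0.7390; Δt_x=2.0000, Δt_y=1.1547
    y: enter (4,3) at t=0.7390
    x: enter (5,3) at t=1.1000 ← occupied
  → r_4 = 1.1000

ranges = [0.6351, 0.9000, 3.9837, 1.1000]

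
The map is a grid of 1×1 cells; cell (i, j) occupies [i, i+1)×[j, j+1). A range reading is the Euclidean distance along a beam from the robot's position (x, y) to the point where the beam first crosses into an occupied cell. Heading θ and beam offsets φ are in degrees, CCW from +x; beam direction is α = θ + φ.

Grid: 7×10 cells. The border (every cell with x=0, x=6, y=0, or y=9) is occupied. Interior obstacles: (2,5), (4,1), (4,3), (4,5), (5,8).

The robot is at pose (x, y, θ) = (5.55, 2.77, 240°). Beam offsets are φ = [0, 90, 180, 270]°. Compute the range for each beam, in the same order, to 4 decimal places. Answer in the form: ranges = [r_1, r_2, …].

ranges = [1.1000, 0.5196, 0.9000, 0.6351]

beam 1: φ=0°, α=240°
  cosα=-0.5000 sinα=-0.8660 | (5,2) | tMaxX 1.1000 tMaxY 0.8891 | tΔX 2.0000 tΔY 1.1547
    t=0.8891 [y] (5,1)
    t=1.1000 [x] (4,1) — stop
  → r_1 = 1.1000
beam 2: φ=90°, α=330°
  cosα=0.8660 sinα=-0.5000 | (5,2) | tMaxX 0.5196 tMaxY 1.5400 | tΔX 1.1547 tΔY 2.0000
    t=0.5196 [x] (6,2) — stop
  → r_2 = 0.5196
beam 3: φ=180°, α=60°
  cosα=0.5000 sinα=0.8660 | (5,2) | tMaxX 0.9000 tMaxY 0.2656 | tΔX 2.0000 tΔY 1.1547
    t=0.2656 [y] (5,3)
    t=0.9000 [x] (6,3) — stop
  → r_3 = 0.9000
beam 4: φ=270°, α=150°
  cosα=-0.8660 sinα=0.5000 | (5,2) | tMaxX 0.6351 tMaxY 0.4600 | tΔX 1.1547 tΔY 2.0000
    t=0.4600 [y] (5,3)
    t=0.6351 [x] (4,3) — stop
  → r_4 = 0.6351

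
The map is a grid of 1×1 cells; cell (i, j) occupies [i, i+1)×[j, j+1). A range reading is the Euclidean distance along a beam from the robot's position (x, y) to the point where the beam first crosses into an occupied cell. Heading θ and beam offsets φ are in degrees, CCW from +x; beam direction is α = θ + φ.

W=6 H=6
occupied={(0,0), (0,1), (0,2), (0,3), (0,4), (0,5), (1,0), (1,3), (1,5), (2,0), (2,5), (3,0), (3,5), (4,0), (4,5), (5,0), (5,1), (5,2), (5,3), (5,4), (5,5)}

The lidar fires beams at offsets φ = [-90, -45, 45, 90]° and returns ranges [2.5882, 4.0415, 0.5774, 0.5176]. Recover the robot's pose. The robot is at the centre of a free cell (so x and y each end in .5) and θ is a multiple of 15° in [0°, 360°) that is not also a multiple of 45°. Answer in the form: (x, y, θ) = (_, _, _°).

Enumerate (i+0.5, j+0.5, θ) over the 15 free cells and 16 admissible headings. For each, cast all 4 beams and compare to the given ranges.
  (3.5, 1.5, 75°): beam 1 = 1.5529 ≠ 2.5882 ✗
  (3.5, 2.5, 105°): beam 1 = 1.5529 ≠ 2.5882 ✗
  (3.5, 4.5, 330°): beam 1 = 4.0415 ≠ 2.5882 ✗
  …
  (4.5, 4.5, 285°): r_1=2.5882, r_2=4.0415, r_3=0.5774, r_4=0.5176 — all match ✓
Only this pose fits every beam.

(x, y, θ) = (4.5, 4.5, 285°)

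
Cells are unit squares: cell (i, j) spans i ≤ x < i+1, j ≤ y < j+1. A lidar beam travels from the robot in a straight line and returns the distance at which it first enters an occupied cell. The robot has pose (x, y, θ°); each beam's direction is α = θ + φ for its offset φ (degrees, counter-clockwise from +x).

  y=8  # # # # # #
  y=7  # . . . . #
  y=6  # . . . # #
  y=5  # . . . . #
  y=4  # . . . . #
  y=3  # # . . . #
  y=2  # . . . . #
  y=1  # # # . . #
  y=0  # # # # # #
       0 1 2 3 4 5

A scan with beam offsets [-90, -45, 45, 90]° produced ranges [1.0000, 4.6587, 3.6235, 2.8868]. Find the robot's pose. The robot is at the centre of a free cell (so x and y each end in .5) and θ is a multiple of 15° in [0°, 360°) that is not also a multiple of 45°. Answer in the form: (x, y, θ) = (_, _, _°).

Enumerate (i+0.5, j+0.5, θ) over the 24 free cells and 16 admissible headings. For each, cast all 4 beams and compare to the given ranges.
  (1.5, 6.5, 75°): beam 1 = 3.6235 ≠ 1.0000 ✗
  (4.5, 3.5, 15°): beam 1 = 1.9319 ≠ 1.0000 ✗
  (4.5, 1.5, 30°): beam 1 = 0.5774 ≠ 1.0000 ✗
  (2.5, 7.5, 285°): beam 1 = 1.5529 ≠ 1.0000 ✗
  …
  (4.5, 3.5, 150°): r_1=1.0000, r_2=4.6587, r_3=3.6235, r_4=2.8868 — all match ✓
Unique over the lattice → pose = (4.5, 3.5, 150°).

(x, y, θ) = (4.5, 3.5, 150°)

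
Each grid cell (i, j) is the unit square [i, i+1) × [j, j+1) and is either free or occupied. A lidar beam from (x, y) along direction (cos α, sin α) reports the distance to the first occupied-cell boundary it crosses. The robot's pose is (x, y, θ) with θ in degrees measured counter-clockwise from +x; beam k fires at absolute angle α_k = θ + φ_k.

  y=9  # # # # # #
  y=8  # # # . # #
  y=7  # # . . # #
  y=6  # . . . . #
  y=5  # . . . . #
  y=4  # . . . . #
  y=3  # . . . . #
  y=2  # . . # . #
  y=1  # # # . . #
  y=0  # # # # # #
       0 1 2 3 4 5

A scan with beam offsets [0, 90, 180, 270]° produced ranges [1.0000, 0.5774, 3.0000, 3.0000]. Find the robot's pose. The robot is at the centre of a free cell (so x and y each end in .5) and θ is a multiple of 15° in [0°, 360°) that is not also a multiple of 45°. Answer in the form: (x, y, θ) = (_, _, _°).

(x, y, θ) = (1.5, 5.5, 120°)

Candidates: 24 free-cell centres × 16 headings = 384 poses. Raycast each; keep the one whose scan matches to 4 dp.
  (2.5, 6.5, 30°): beam 1 = 1.7321 ≠ 1.0000 ✗
  (4.5, 4.5, 240°): beam 1 = 1.7321 ≠ 1.0000 ✗
  (4.5, 1.5, 120°): beam 2 = 1.0000 ≠ 0.5774 ✗
  (1.5, 4.5, 255°): beam 1 = 1.9319 ≠ 1.0000 ✗
  (4.5, 4.5, 60°): beam 2 = 4.0415 ≠ 0.5774 ✗
  …
  (1.5, 5.5, 120°): r_1=1.0000, r_2=0.5774, r_3=3.0000, r_4=3.0000 — all match ✓
Only this pose fits every beam.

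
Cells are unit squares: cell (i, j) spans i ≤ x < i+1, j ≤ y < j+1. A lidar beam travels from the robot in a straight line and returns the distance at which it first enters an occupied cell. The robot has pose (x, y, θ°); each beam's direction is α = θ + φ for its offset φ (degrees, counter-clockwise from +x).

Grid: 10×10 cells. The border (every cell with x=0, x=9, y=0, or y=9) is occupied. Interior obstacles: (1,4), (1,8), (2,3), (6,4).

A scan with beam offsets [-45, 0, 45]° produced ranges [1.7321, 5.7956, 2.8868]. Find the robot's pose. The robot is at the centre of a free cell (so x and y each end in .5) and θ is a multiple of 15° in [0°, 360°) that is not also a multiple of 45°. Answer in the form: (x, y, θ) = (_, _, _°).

The pose lattice has 60·16 = 960 candidates. Test each by forward raycasting.
  (7.5, 2.5, 165°): beam 2 = 4.6587 ≠ 5.7956 ✗
  (1.5, 2.5, 75°): beam 1 = 1.0000 ≠ 1.7321 ✗
  (8.5, 1.5, 150°): beam 1 = 7.7646 ≠ 1.7321 ✗
  (5.5, 3.5, 300°): beam 1 = 2.5882 ≠ 1.7321 ✗
  …
  (7.5, 1.5, 75°): r_1=1.7321, r_2=5.7956, r_3=2.8868 — all match ✓
Only this pose fits every beam.

(x, y, θ) = (7.5, 1.5, 75°)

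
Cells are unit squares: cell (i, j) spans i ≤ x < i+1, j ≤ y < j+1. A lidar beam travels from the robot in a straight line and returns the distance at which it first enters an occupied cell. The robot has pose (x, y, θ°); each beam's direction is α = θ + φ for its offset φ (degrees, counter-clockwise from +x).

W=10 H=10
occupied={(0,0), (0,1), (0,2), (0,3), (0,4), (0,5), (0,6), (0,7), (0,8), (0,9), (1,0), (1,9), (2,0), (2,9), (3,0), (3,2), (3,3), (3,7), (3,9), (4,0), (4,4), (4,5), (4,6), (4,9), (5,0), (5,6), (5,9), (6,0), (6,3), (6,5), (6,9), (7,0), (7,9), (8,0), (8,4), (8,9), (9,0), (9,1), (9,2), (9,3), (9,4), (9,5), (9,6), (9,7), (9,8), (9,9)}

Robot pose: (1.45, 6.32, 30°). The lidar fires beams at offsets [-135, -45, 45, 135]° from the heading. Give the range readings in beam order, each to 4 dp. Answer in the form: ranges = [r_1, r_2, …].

ranges = [1.7387, 2.6400, 2.7745, 0.4659]

beam 1: φ=-135°, α=255°
  d=(-0.2588,-0.9659)  start (1,6)  tX=1.7387 tY=0.3313  stride 1/|dx|=3.8637 1/|dy|=1.0353
    cross y-line → (1,5), t=0.3313
    cross y-line → (1,4), t=1.3666
    cross x-line → (0,4), t=1.7387 (wall)
  → r_1 = 1.7387
beam 2: φ=-45°, α=345°
  d=(0.9659,-0.2588)  start (1,6)  tX=0.5694 tY=1.2364  stride 1/|dx|=1.0353 1/|dy|=3.8637
    cross x-line → (2,6), t=0.5694
    cross y-line → (2,5), t=1.2364
    cross x-line → (3,5), t=1.6047
    cross x-line → (4,5), t=2.6400 (wall)
  → r_2 = 2.6400
beam 3: φ=45°, α=75°
  d=(0.2588,0.9659)  start (1,6)  tX=2.1250 tY=0.7040  stride 1/|dx|=3.8637 1/|dy|=1.0353
    cross y-line → (1,7), t=0.7040
    cross y-line → (1,8), t=1.7393
    cross x-line → (2,8), t=2.1250
    cross y-line → (2,9), t=2.7745 (wall)
  → r_3 = 2.7745
beam 4: φ=135°, α=165°
  d=(-0.9659,0.2588)  start (1,6)  tX=0.4659 tY=2.6273  stride 1/|dx|=1.0353 1/|dy|=3.8637
    cross x-line → (0,6), t=0.4659 (wall)
  → r_4 = 0.4659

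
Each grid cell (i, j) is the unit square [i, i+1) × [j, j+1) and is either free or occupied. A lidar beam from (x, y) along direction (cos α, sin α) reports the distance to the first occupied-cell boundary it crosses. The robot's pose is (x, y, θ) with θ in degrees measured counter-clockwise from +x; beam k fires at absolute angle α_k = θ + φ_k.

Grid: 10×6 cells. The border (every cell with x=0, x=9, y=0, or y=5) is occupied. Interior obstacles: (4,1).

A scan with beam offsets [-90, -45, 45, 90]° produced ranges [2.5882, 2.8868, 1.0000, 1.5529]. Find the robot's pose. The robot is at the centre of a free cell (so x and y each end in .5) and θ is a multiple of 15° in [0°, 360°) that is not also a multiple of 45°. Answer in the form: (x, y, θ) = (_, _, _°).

Candidates: 31 free-cell centres × 16 headings = 496 poses. Raycast each; keep the one whose scan matches to 4 dp.
  (8.5, 3.5, 210°): beam 1 = 1.7321 ≠ 2.5882 ✗
  (3.5, 1.5, 330°): beam 1 = 0.5774 ≠ 2.5882 ✗
  (3.5, 4.5, 300°): beam 1 = 2.8868 ≠ 2.5882 ✗
  …
  (5.5, 2.5, 165°): r_1=2.5882, r_2=2.8868, r_3=1.0000, r_4=1.5529 — all match ✓
Unique over the lattice → pose = (5.5, 2.5, 165°).

(x, y, θ) = (5.5, 2.5, 165°)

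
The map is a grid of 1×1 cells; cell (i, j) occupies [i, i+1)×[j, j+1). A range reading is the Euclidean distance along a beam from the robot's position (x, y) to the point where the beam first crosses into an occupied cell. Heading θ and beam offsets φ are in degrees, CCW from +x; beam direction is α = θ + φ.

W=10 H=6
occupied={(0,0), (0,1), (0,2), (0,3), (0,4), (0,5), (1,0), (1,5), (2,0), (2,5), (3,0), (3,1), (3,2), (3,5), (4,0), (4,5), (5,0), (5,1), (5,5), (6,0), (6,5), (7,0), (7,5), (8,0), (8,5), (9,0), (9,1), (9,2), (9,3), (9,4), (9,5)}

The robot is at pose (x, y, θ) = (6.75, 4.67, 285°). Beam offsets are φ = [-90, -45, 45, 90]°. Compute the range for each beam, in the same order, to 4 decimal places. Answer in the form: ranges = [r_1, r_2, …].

ranges = [5.9528, 3.0831, 2.5981, 1.2750]

beam 1: φ=-90°, α=195°
  direction (-0.9659, -0.2588); cell (6,4); t to first gridline: x 0.7765, y 2.5887 (then +1.0353 / +3.8637)
    (5,4) via x @ 0.7765
    (4,4) via x @ 1.8117
    (4,3) via y @ 2.5887
    (3,3) via x @ 2.8470
    (2,3) via x @ 3.8823
    (1,3) via x @ 4.9176
    (0,3) via x @ 5.9528  # hit
  → r_1 = 5.9528
beam 2: φ=-45°, α=240°
  direction (-0.5000, -0.8660); cell (6,4); t to first gridline: x 1.5000, y 0.7736 (then +2.0000 / +1.1547)
    (6,3) via y @ 0.7736
    (5,3) via x @ 1.5000
    (5,2) via y @ 1.9283
    (5,1) via y @ 3.0831  # hit
  → r_2 = 3.0831
beam 3: φ=45°, α=330°
  direction (0.8660, -0.5000); cell (6,4); t to first gridline: x 0.2887, y 1.3400 (then +1.1547 / +2.0000)
    (7,4) via x @ 0.2887
    (7,3) via y @ 1.3400
    (8,3) via x @ 1.4434
    (9,3) via x @ 2.5981  # hit
  → r_3 = 2.5981
beam 4: φ=90°, α=15°
  direction (0.9659, 0.2588); cell (6,4); t to first gridline: x 0.2588, y 1.2750 (then +1.0353 / +3.8637)
    (7,4) via x @ 0.2588
    (7,5) via y @ 1.2750  # hit
  → r_4 = 1.2750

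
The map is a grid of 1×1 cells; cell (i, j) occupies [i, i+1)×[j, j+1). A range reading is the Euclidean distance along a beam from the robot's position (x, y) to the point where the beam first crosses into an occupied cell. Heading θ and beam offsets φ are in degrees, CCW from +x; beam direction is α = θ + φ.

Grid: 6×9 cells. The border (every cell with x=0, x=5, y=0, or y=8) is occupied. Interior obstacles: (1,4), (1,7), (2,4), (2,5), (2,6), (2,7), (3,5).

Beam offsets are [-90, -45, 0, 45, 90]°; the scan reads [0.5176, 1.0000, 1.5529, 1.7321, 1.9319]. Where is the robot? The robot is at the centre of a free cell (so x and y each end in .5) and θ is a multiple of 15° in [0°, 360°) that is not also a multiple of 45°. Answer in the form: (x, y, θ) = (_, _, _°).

(x, y, θ) = (4.5, 7.5, 195°)

The pose lattice has 21·16 = 336 candidates. Test each by forward raycasting.
  (3.5, 6.5, 30°): beam 1 = 0.5774 ≠ 0.5176 ✗
  (1.5, 2.5, 105°): beam 1 = 3.6235 ≠ 0.5176 ✗
  (1.5, 5.5, 120°): beam 1 = 0.5774 ≠ 0.5176 ✗
  …
  (4.5, 7.5, 195°): r_1=0.5176, r_2=1.0000, r_3=1.5529, r_4=1.7321, r_5=1.9319 — all match ✓
No second candidate reproduces the full scan.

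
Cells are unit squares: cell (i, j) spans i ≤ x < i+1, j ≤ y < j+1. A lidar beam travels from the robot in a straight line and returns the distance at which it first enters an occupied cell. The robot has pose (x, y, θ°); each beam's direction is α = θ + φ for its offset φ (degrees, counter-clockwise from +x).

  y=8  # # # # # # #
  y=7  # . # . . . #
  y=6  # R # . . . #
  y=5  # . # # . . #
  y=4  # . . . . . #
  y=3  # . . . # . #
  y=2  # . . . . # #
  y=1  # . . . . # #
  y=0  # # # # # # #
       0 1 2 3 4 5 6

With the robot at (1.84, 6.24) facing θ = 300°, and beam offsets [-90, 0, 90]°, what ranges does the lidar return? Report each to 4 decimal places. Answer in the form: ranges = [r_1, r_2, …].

beam 1: φ=-90°, α=210°
  cosα=-0.8660 sinα=-0.5000 | (1,6) | tMaxX 0.9699 tMaxY 0.4800 | tΔX 1.1547 tΔY 2.0000
    t=0.4800 [y] (1,5)
    t=0.9699 [x] (0,5) — stop
  → r_1 = 0.9699
beam 2: φ=0°, α=300°
  cosα=0.5000 sinα=-0.8660 | (1,6) | tMaxX 0.3200 tMaxY 0.2771 | tΔX 2.0000 tΔY 1.1547
    t=0.2771 [y] (1,5)
    t=0.3200 [x] (2,5) — stop
  → r_2 = 0.3200
beam 3: φ=90°, α=30°
  cosα=0.8660 sinα=0.5000 | (1,6) | tMaxX 0.1848 tMaxY 1.5200 | tΔX 1.1547 tΔY 2.0000
    t=0.1848 [x] (2,6) — stop
  → r_3 = 0.1848

ranges = [0.9699, 0.3200, 0.1848]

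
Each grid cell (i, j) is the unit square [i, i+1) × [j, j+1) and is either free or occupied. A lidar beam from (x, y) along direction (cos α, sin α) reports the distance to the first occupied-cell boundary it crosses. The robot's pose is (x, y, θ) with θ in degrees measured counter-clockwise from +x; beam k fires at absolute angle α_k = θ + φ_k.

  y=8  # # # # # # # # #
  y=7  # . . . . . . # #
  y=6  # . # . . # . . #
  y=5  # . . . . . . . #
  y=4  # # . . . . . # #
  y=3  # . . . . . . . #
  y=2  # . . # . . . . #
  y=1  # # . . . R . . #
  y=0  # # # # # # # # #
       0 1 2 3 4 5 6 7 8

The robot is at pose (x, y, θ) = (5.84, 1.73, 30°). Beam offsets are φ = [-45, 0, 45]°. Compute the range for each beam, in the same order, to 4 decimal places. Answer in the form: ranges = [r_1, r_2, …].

beam 1: φ=-45°, α=345°
  dir = (cos 345°, sin 345°) = (0.9659, -0.2588); from cell (5,1)
  next x-line at t=0.1656, next y-line at t=2.8205; Δt_x=1.0353, Δt_y=3.8637
    x: enter (6,1) at t=0.1656
    x: enter (7,1) at t=1.2009
    x: enter (8,1) at t=2.2362 ← occupied
  → r_1 = 2.2362
beam 2: φ=0°, α=30°
  dir = (cos 30°, sin 30°) = (0.8660, 0.5000); from cell (5,1)
  next x-line at t=0.1848, next y-line at t=0.5400; Δt_x=1.1547, Δt_y=2.0000
    x: enter (6,1) at t=0.1848
    y: enter (6,2) at t=0.5400
    x: enter (7,2) at t=1.3395
    x: enter (8,2) at t=2.4942 ← occupied
  → r_2 = 2.4942
beam 3: φ=45°, α=75°
  dir = (cos 75°, sin 75°) = (0.2588, 0.9659); from cell (5,1)
  next x-line at t=0.6182, next y-line at t=0.2795; Δt_x=3.8637, Δt_y=1.0353
    y: enter (5,2) at t=0.2795
    x: enter (6,2) at t=0.6182
    y: enter (6,3) at t=1.3148
    y: enter (6,4) at t=2.3501
    y: enter (6,5) at t=3.3854
    y: enter (6,6) at t=4.4206
    x: enter (7,6) at t=4.4819
    y: enter (7,7) at t=5.4559 ← occupied
  → r_3 = 5.4559

ranges = [2.2362, 2.4942, 5.4559]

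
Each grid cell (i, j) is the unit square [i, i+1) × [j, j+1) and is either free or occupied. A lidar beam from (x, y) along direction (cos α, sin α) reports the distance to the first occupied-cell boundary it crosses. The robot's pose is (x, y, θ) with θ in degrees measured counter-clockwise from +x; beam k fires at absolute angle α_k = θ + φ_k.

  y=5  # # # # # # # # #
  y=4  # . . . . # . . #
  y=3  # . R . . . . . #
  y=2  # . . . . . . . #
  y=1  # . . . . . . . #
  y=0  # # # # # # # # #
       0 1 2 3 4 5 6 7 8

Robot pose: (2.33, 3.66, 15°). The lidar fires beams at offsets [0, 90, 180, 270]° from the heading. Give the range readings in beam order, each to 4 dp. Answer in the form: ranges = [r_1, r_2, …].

ranges = [2.7642, 1.3873, 1.3769, 2.7538]

beam 1: φ=0°, α=15°
  dir = (cos 15°, sin 15°) = (0.9659, 0.2588); from cell (2,3)
  next x-line at t=0.6936, next y-line at t=1.3137; Δt_x=1.0353, Δt_y=3.8637
    x: enter (3,3) at t=0.6936
    y: enter (3,4) at t=1.3137
    x: enter (4,4) at t=1.7289
    x: enter (5,4) at t=2.7642 ← occupied
  → r_1 = 2.7642
beam 2: φ=90°, α=105°
  dir = (cos 105°, sin 105°) = (-0.2588, 0.9659); from cell (2,3)
  next x-line at t=1.2750, next y-line at t=0.3520; Δt_x=3.8637, Δt_y=1.0353
    y: enter (2,4) at t=0.3520
    x: enter (1,4) at t=1.2750
    y: enter (1,5) at t=1.3873 ← occupied
  → r_2 = 1.3873
beam 3: φ=180°, α=195°
  dir = (cos 195°, sin 195°) = (-0.9659, -0.2588); from cell (2,3)
  next x-line at t=0.3416, next y-line at t=2.5500; Δt_x=1.0353, Δt_y=3.8637
    x: enter (1,3) at t=0.3416
    x: enter (0,3) at t=1.3769 ← occupied
  → r_3 = 1.3769
beam 4: φ=270°, α=285°
  dir = (cos 285°, sin 285°) = (0.2588, -0.9659); from cell (2,3)
  next x-line at t=2.5887, next y-line at t=0.6833; Δt_x=3.8637, Δt_y=1.0353
    y: enter (2,2) at t=0.6833
    y: enter (2,1) at t=1.7186
    x: enter (3,1) at t=2.5887
    y: enter (3,0) at t=2.7538 ← occupied
  → r_4 = 2.7538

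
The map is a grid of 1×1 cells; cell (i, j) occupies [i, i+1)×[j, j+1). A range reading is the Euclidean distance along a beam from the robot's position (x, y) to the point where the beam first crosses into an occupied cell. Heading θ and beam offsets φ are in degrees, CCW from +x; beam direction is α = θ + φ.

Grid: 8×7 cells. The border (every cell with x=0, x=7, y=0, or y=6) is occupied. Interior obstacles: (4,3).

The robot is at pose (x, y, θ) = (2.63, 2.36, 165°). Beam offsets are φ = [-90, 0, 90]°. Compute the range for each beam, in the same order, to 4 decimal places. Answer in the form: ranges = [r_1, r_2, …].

ranges = [3.7684, 1.6875, 1.4080]

beam 1: φ=-90°, α=75°
  dir = (cos 75°, sin 75°) = (0.2588, 0.9659); from cell (2,2)
  next x-line at t=1.4296, next y-line at t=0.6626; Δt_x=3.8637, Δt_y=1.0353
    y: enter (2,3) at t=0.6626
    x: enter (3,3) at t=1.4296
    y: enter (3,4) at t=1.6979
    y: enter (3,5) at t=2.7331
    y: enter (3,6) at t=3.7684 ← occupied
  → r_1 = 3.7684
beam 2: φ=0°, α=165°
  dir = (cos 165°, sin 165°) = (-0.9659, 0.2588); from cell (2,2)
  next x-line at t=0.6522, next y-line at t=2.4728; Δt_x=1.0353, Δt_y=3.8637
    x: enter (1,2) at t=0.6522
    x: enter (0,2) at t=1.6875 ← occupied
  → r_2 = 1.6875
beam 3: φ=90°, α=255°
  dir = (cos 255°, sin 255°) = (-0.2588, -0.9659); from cell (2,2)
  next x-line at t=2.4341, next y-line at t=0.3727; Δt_x=3.8637, Δt_y=1.0353
    y: enter (2,1) at t=0.3727
    y: enter (2,0) at t=1.4080 ← occupied
  → r_3 = 1.4080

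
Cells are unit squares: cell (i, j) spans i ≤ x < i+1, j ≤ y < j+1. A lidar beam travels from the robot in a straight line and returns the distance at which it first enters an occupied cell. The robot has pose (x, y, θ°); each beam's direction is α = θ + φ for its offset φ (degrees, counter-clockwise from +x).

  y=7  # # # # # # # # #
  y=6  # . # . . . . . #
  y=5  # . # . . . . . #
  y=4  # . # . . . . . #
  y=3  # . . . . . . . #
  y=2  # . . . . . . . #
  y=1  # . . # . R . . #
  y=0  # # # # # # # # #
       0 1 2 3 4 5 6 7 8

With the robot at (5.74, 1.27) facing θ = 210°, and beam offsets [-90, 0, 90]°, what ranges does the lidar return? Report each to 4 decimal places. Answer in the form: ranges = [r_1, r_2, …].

beam 1: φ=-90°, α=120°
  direction (-0.5000, 0.8660); cell (5,1); t to first gridline: x 1.4800, y 0.8429 (then +2.0000 / +1.1547)
    (5,2) via y @ 0.8429
    (4,2) via x @ 1.4800
    (4,3) via y @ 1.9976
    (4,4) via y @ 3.1523
    (3,4) via x @ 3.4800
    (3,5) via y @ 4.3070
    (3,6) via y @ 5.4617
    (2,6) via x @ 5.4800  # hit
  → r_1 = 5.4800
beam 2: φ=0°, α=210°
  direction (-0.8660, -0.5000); cell (5,1); t to first gridline: x 0.8545, y 0.5400 (then +1.1547 / +2.0000)
    (5,0) via y @ 0.5400  # hit
  → r_2 = 0.5400
beam 3: φ=90°, α=300°
  direction (0.5000, -0.8660); cell (5,1); t to first gridline: x 0.5200, y 0.3118 (then +2.0000 / +1.1547)
    (5,0) via y @ 0.3118  # hit
  → r_3 = 0.3118

ranges = [5.4800, 0.5400, 0.3118]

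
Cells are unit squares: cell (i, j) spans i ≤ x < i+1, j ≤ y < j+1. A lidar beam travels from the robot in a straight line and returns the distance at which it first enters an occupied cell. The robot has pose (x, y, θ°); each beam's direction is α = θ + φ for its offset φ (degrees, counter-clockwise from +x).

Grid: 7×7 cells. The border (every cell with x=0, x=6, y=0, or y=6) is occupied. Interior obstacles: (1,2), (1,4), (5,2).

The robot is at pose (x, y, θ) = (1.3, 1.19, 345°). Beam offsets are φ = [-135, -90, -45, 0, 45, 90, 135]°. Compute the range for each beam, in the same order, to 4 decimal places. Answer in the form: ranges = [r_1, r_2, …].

beam 1: φ=-135°, α=210°
  dir = (cos 210°, sin 210°) = (-0.8660, -0.5000); from cell (1,1)
  next x-line at t=0.3464, next y-line at t=0.3800; Δt_x=1.1547, Δt_y=2.0000
    x: enter (0,1) at t=0.3464 ← occupied
  → r_1 = 0.3464
beam 2: φ=-90°, α=255°
  dir = (cos 255°, sin 255°) = (-0.2588, -0.9659); from cell (1,1)
  next x-line at t=1.1591, next y-line at t=0.1967; Δt_x=3.8637, Δt_y=1.0353
    y: enter (1,0) at t=0.1967 ← occupied
  → r_2 = 0.1967
beam 3: φ=-45°, α=300°
  dir = (cos 300°, sin 300°) = (0.5000, -0.8660); from cell (1,1)
  next x-line at t=1.4000, next y-line at t=0.2194; Δt_x=2.0000, Δt_y=1.1547
    y: enter (1,0) at t=0.2194 ← occupied
  → r_3 = 0.2194
beam 4: φ=0°, α=345°
  dir = (cos 345°, sin 345°) = (0.9659, -0.2588); from cell (1,1)
  next x-line at t=0.7247, next y-line at t=0.7341; Δt_x=1.0353, Δt_y=3.8637
    x: enter (2,1) at t=0.7247
    y: enter (2,0) at t=0.7341 ← occupied
  → r_4 = 0.7341
beam 5: φ=45°, α=30°
  dir = (cos 30°, sin 30°) = (0.8660, 0.5000); from cell (1,1)
  next x-line at t=0.8083, next y-line at t=1.6200; Δt_x=1.1547, Δt_y=2.0000
    x: enter (2,1) at t=0.8083
    y: enter (2,2) at t=1.6200
    x: enter (3,2) at t=1.9630
    x: enter (4,2) at t=3.1177
    y: enter (4,3) at t=3.6200
    x: enter (5,3) at t=4.2724
    x: enter (6,3) at t=5.4271 ← occupied
  → r_5 = 5.4271
beam 6: φ=90°, α=75°
  dir = (cos 75°, sin 75°) = (0.2588, 0.9659); from cell (1,1)
  next x-line at t=2.7046, next y-line at t=0.8386; Δt_x=3.8637, Δt_y=1.0353
    y: enter (1,2) at t=0.8386 ← occupied
  → r_6 = 0.8386
beam 7: φ=135°, α=120°
  dir = (cos 120°, sin 120°) = (-0.5000, 0.8660); from cell (1,1)
  next x-line at t=0.6000, next y-line at t=0.9353; Δt_x=2.0000, Δt_y=1.1547
    x: enter (0,1) at t=0.6000 ← occupied
  → r_7 = 0.6000

ranges = [0.3464, 0.1967, 0.2194, 0.7341, 5.4271, 0.8386, 0.6000]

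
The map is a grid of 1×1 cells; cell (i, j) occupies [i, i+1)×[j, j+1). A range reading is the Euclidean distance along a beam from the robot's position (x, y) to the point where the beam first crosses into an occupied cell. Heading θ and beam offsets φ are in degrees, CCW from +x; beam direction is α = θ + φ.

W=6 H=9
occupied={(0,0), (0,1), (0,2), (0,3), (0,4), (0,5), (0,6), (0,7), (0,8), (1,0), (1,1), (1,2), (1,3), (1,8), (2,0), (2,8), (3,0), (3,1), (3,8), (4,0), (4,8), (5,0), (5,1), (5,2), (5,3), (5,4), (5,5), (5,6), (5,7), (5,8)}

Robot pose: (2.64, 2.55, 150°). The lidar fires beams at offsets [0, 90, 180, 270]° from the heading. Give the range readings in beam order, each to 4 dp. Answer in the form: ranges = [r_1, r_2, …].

beam 1: φ=0°, α=150°
  dir = (cos 150°, sin 150°) = (-0.8660, 0.5000); from cell (2,2)
  next x-line at t=0.7390, next y-line at t=0.9000; Δt_x=1.1547, Δt_y=2.0000
    x: enter (1,2) at t=0.7390 ← occupied
  → r_1 = 0.7390
beam 2: φ=90°, α=240°
  dir = (cos 240°, sin 240°) = (-0.5000, -0.8660); from cell (2,2)
  next x-line at t=1.2800, next y-line at t=0.6351; Δt_x=2.0000, Δt_y=1.1547
    y: enter (2,1) at t=0.6351
    x: enter (1,1) at t=1.2800 ← occupied
  → r_2 = 1.2800
beam 3: φ=180°, α=330°
  dir = (cos 330°, sin 330°) = (0.8660, -0.5000); from cell (2,2)
  next x-line at t=0.4157, next y-line at t=1.1000; Δt_x=1.1547, Δt_y=2.0000
    x: enter (3,2) at t=0.4157
    y: enter (3,1) at t=1.1000 ← occupied
  → r_3 = 1.1000
beam 4: φ=270°, α=60°
  dir = (cos 60°, sin 60°) = (0.5000, 0.8660); from cell (2,2)
  next x-line at t=0.7200, next y-line at t=0.5196; Δt_x=2.0000, Δt_y=1.1547
    y: enter (2,3) at t=0.5196
    x: enter (3,3) at t=0.7200
    y: enter (3,4) at t=1.6743
    x: enter (4,4) at t=2.7200
    y: enter (4,5) at t=2.8290
    y: enter (4,6) at t=3.9837
    x: enter (5,6) at t=4.7200 ← occupied
  → r_4 = 4.7200

ranges = [0.7390, 1.2800, 1.1000, 4.7200]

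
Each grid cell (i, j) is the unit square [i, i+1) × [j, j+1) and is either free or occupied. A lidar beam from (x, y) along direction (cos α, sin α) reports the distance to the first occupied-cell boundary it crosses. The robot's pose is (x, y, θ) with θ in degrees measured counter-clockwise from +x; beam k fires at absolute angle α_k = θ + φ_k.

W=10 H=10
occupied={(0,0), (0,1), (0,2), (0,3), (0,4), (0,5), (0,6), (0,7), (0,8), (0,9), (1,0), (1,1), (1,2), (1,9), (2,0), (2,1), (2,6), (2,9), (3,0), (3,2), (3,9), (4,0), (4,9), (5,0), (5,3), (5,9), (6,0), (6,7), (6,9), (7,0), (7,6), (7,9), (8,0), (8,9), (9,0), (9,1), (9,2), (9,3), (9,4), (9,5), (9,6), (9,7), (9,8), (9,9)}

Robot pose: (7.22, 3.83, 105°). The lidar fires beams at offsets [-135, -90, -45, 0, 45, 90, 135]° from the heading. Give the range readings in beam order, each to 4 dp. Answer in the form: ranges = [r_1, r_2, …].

ranges = [2.0554, 1.8428, 3.5600, 3.2818, 4.8728, 1.2630, 3.2678]

beam 1: φ=-135°, α=330°
  d=(0.8660,-0.5000)  start (7,3)  tX=0.9007 tY=1.6600  stride 1/|dx|=1.1547 1/|dy|=2.0000
    cross x-line → (8,3), t=0.9007
    cross y-line → (8,2), t=1.6600
    cross x-line → (9,2), t=2.0554 (wall)
  → r_1 = 2.0554
beam 2: φ=-90°, α=15°
  d=(0.9659,0.2588)  start (7,3)  tX=0.8075 tY=0.6568  stride 1/|dx|=1.0353 1/|dy|=3.8637
    cross y-line → (7,4), t=0.6568
    cross x-line → (8,4), t=0.8075
    cross x-line → (9,4), t=1.8428 (wall)
  → r_2 = 1.8428
beam 3: φ=-45°, α=60°
  d=(0.5000,0.8660)  start (7,3)  tX=1.5600 tY=0.1963  stride 1/|dx|=2.0000 1/|dy|=1.1547
    cross y-line → (7,4), t=0.1963
    cross y-line → (7,5), t=1.3510
    cross x-line → (8,5), t=1.5600
    cross y-line → (8,6), t=2.5057
    cross x-line → (9,6), t=3.5600 (wall)
  → r_3 = 3.5600
beam 4: φ=0°, α=105°
  d=(-0.2588,0.9659)  start (7,3)  tX=0.8500 tY=0.1760  stride 1/|dx|=3.8637 1/|dy|=1.0353
    cross y-line → (7,4), t=0.1760
    cross x-line → (6,4), t=0.8500
    cross y-line → (6,5), t=1.2113
    cross y-line → (6,6), t=2.2465
    cross y-line → (6,7), t=3.2818 (wall)
  → r_4 = 3.2818
beam 5: φ=45°, α=150°
  d=(-0.8660,0.5000)  start (7,3)  tX=0.2540 tY=0.3400  stride 1/|dx|=1.1547 1/|dy|=2.0000
    cross x-line → (6,3), t=0.2540
    cross y-line → (6,4), t=0.3400
    cross x-line → (5,4), t=1.4087
    cross y-line → (5,5), t=2.3400
    cross x-line → (4,5), t=2.5634
    cross x-line → (3,5), t=3.7181
    cross y-line → (3,6), t=4.3400
    cross x-line → (2,6), t=4.8728 (wall)
  → r_5 = 4.8728
beam 6: φ=90°, α=195°
  d=(-0.9659,-0.2588)  start (7,3)  tX=0.2278 tY=3.2069  stride 1/|dx|=1.0353 1/|dy|=3.8637
    cross x-line → (6,3), t=0.2278
    cross x-line → (5,3), t=1.2630 (wall)
  → r_6 = 1.2630
beam 7: φ=135°, α=240°
  d=(-0.5000,-0.8660)  start (7,3)  tX=0.4400 tY=0.9584  stride 1/|dx|=2.0000 1/|dy|=1.1547
    cross x-line → (6,3), t=0.4400
    cross y-line → (6,2), t=0.9584
    cross y-line → (6,1), t=2.1131
    cross x-line → (5,1), t=2.4400
    cross y-line → (5,0), t=3.2678 (wall)
  → r_7 = 3.2678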